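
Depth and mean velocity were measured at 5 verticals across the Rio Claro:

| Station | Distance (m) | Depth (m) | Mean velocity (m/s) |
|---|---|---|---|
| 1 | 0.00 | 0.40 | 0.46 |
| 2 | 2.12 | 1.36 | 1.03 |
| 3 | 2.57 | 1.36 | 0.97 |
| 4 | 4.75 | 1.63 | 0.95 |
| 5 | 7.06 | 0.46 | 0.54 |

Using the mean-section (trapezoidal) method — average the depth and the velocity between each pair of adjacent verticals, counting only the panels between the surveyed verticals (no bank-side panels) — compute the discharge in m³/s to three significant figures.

6.93 m³/s

Panel 1-2: Δb = 2.12 m, d̄ = (0.40+1.36)/2 = 0.88, v̄ = (0.46+1.03)/2 = 0.745 → q = 2.12×0.88×0.745 = 1.390 m³/s
Panel 2-3: Δb = 0.45 m, d̄ = (1.36+1.36)/2 = 1.36, v̄ = (1.03+0.97)/2 = 1 → q = 0.45×1.36×1 = 0.6120 m³/s
Panel 3-4: Δb = 2.18 m, d̄ = (1.36+1.63)/2 = 1.495, v̄ = (0.97+0.95)/2 = 0.96 → q = 2.18×1.495×0.96 = 3.129 m³/s
Panel 4-5: Δb = 2.31 m, d̄ = (1.63+0.46)/2 = 1.045, v̄ = (0.95+0.54)/2 = 0.745 → q = 2.31×1.045×0.745 = 1.798 m³/s
Q = Σ q = 6.929 m³/s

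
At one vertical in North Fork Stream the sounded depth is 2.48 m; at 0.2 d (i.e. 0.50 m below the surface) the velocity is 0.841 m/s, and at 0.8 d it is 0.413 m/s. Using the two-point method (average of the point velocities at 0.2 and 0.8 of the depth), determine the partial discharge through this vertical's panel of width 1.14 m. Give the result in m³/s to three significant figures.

1.77 m³/s

v̄ = (0.841 + 0.413) / 2 = 0.6270 m/s
q = v̄ × d × w = 0.6270 × 2.48 × 1.14 = 1.773 m³/s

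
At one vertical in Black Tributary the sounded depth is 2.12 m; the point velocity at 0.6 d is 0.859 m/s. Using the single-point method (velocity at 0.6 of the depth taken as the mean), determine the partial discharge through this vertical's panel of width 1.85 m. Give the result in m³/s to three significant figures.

3.37 m³/s

v̄ = v₀.₆ = 0.859 m/s
q = v̄ × d × w = 0.8590 × 2.12 × 1.85 = 3.369 m³/s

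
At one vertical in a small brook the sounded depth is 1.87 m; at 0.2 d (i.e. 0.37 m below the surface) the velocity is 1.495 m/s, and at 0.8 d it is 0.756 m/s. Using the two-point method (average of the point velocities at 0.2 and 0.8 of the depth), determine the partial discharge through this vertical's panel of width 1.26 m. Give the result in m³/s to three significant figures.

v̄ = (1.495 + 0.756) / 2 = 1.126 m/s
q = v̄ × d × w = 1.126 × 1.87 × 1.26 = 2.652 m³/s

2.65 m³/s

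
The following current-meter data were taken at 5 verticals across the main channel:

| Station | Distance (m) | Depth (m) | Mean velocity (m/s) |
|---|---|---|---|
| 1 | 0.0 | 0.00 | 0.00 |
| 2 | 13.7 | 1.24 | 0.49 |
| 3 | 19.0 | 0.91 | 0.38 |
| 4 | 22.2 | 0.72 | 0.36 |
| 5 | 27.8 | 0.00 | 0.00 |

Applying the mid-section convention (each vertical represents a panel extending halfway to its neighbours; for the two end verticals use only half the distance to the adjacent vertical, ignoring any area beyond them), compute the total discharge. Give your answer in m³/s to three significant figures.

8.38 m³/s

w_2 = (19.0 − 0.0)/2 = 9.5 m; q_2 = 0.49 × 1.24 × 9.5 = 5.772 m³/s
w_3 = (22.2 − 13.7)/2 = 4.25 m; q_3 = 0.38 × 0.91 × 4.25 = 1.470 m³/s
w_4 = (27.8 − 19.0)/2 = 4.4 m; q_4 = 0.36 × 0.72 × 4.4 = 1.140 m³/s
Stations 1, 5 contribute zero (depth or velocity is 0).
Q = Σ qᵢ = 8.382 m³/s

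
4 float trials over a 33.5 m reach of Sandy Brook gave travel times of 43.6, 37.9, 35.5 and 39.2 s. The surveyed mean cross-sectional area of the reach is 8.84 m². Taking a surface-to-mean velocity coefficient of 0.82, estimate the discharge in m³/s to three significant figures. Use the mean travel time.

6.22 m³/s

t̄ = (43.6 + 37.9 + 35.5 + 39.2) / 4 = 39.05 s
v_surface = L / t̄ = 33.5 / 39.05 = 0.8579 m/s
v_mean = 0.82 × 0.8579 = 0.7035 m/s
Q = A × v_mean = 8.84 × 0.7035 = 6.219 m³/s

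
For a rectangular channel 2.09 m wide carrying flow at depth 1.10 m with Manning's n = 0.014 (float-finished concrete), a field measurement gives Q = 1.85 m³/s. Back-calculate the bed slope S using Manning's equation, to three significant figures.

A = b·y = 2.09 × 1.10 = 2.299 m²
P = b + 2y = 2.09 + 2×1.10 = 4.290 m
R = A/P = 2.299/4.290 = 0.5359 m
S = (Q·n / (1·A·R^(2/3)))² = (1.85×0.014 / (1×2.299×0.6598))² = 0.0002916

0.000292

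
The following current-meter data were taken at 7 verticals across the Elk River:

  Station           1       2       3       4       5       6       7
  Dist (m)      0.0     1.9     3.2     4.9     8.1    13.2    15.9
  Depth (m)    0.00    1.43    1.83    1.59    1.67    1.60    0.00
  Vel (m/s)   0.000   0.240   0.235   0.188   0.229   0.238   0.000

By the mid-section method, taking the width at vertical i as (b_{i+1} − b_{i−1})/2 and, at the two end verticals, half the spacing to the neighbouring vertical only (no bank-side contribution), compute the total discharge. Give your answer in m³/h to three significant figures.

18000 m³/h

w_2 = (3.2 − 0.0)/2 = 1.6 m; q_2 = 0.240 × 1.43 × 1.6 = 0.5491 m³/s
w_3 = (4.9 − 1.9)/2 = 1.5 m; q_3 = 0.235 × 1.83 × 1.5 = 0.6451 m³/s
w_4 = (8.1 − 3.2)/2 = 2.45 m; q_4 = 0.188 × 1.59 × 2.45 = 0.7324 m³/s
w_5 = (13.2 − 4.9)/2 = 4.15 m; q_5 = 0.229 × 1.67 × 4.15 = 1.587 m³/s
w_6 = (15.9 − 8.1)/2 = 3.9 m; q_6 = 0.238 × 1.60 × 3.9 = 1.485 m³/s
Stations 1, 7 contribute zero (depth or velocity is 0).
Q = Σ qᵢ = 4.999 m³/s
= 4.999 × 3600 = 18000 m³/h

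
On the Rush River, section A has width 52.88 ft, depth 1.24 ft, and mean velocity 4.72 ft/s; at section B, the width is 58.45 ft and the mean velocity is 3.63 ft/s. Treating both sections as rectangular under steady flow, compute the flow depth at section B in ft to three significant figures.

Q = A₁V₁ = (52.88×1.24) × 4.72 = 309.5 ft³/s
d₂ = Q/(b₂ V₂) = 309.5/(58.45×3.63) = 1.459 ft

1.46 ft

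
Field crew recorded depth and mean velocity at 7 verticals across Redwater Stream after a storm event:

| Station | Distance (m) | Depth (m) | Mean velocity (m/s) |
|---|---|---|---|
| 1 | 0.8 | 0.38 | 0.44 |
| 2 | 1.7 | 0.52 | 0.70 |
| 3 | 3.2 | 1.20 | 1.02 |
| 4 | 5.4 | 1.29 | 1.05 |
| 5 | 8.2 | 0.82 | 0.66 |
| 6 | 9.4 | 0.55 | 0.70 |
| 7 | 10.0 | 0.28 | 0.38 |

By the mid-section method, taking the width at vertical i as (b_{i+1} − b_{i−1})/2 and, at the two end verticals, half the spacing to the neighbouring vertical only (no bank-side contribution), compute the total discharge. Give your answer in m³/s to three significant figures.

w_1 = (1.7 − 0.8)/2 = 0.45 m; q_1 = 0.44 × 0.38 × 0.45 = 0.07524 m³/s
w_2 = (3.2 − 0.8)/2 = 1.2 m; q_2 = 0.70 × 0.52 × 1.2 = 0.4368 m³/s
w_3 = (5.4 − 1.7)/2 = 1.85 m; q_3 = 1.02 × 1.20 × 1.85 = 2.264 m³/s
w_4 = (8.2 − 3.2)/2 = 2.5 m; q_4 = 1.05 × 1.29 × 2.5 = 3.386 m³/s
w_5 = (9.4 − 5.4)/2 = 2 m; q_5 = 0.66 × 0.82 × 2 = 1.082 m³/s
w_6 = (10.0 − 8.2)/2 = 0.9 m; q_6 = 0.70 × 0.55 × 0.9 = 0.3465 m³/s
w_7 = (10.0 − 9.4)/2 = 0.3 m; q_7 = 0.38 × 0.28 × 0.3 = 0.03192 m³/s
Q = Σ qᵢ = 7.624 m³/s

7.62 m³/s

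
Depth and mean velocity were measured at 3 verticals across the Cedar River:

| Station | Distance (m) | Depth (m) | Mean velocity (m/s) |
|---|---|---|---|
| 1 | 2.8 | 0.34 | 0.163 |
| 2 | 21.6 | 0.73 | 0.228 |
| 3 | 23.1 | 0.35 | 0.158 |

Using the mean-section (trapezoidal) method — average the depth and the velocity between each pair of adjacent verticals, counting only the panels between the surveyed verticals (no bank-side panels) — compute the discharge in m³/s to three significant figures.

Panel 1-2: Δb = 18.8 m, d̄ = (0.34+0.73)/2 = 0.535, v̄ = (0.163+0.228)/2 = 0.1955 → q = 18.8×0.535×0.1955 = 1.966 m³/s
Panel 2-3: Δb = 1.5 m, d̄ = (0.73+0.35)/2 = 0.54, v̄ = (0.228+0.158)/2 = 0.193 → q = 1.5×0.54×0.193 = 0.1563 m³/s
Q = Σ q = 2.123 m³/s

2.12 m³/s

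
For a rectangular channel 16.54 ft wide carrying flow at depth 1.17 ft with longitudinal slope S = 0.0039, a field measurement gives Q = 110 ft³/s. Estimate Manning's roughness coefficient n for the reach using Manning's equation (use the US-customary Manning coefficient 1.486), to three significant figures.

0.0166

A = b·y = 16.54 × 1.17 = 19.35 ft²
P = b + 2y = 16.54 + 2×1.17 = 18.88 ft
R = A/P = 19.35/18.88 = 1.025 ft
n = (1.486/Q)·A·R^(2/3)·S^(1/2) = (1.486/110) × 19.35 × 1.017 × 0.06245 = 0.01660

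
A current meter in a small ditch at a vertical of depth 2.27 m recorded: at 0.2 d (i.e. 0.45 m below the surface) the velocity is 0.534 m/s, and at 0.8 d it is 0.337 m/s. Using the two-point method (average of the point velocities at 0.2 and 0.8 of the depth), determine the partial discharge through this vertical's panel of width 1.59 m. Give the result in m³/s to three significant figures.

v̄ = (0.534 + 0.337) / 2 = 0.4355 m/s
q = v̄ × d × w = 0.4355 × 2.27 × 1.59 = 1.572 m³/s

1.57 m³/s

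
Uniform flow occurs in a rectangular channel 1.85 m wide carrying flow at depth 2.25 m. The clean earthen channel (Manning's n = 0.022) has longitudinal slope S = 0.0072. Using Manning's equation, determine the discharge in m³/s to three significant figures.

A = b·y = 1.85 × 2.25 = 4.163 m²
P = b + 2y = 1.85 + 2×2.25 = 6.350 m
R = A/P = 4.163/6.350 = 0.6555 m
Q = (1/n)·A·R^(2/3)·S^(1/2) = (1/0.022) × 4.163 × 0.6555^(2/3) × 0.0072^(1/2) = 12.11 m³/s

12.1 m³/s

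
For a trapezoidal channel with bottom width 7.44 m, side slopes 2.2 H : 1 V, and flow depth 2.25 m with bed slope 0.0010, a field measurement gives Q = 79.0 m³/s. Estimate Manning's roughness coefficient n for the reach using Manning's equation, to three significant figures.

0.0148

A = (b + z·y)·y = (7.44 + 2.2×2.25)×2.25 = 27.88 m²
P = b + 2y√(1+z²) = 7.44 + 2×2.25×√(1+2.2²) = 18.31 m
R = A/P = 27.88/18.31 = 1.522 m
n = (1/Q)·A·R^(2/3)·S^(1/2) = (1/79.0) × 27.88 × 1.323 × 0.03162 = 0.01477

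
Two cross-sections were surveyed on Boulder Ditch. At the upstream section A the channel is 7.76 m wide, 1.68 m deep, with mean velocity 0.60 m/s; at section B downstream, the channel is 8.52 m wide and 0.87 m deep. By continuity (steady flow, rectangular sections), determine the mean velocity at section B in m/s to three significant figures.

1.06 m/s

Q = A₁V₁ = (7.76×1.68) × 0.60 = 7.822 m³/s
A₂ = 8.52 × 0.87 = 7.412 m²
V₂ = Q/A₂ = 7.822/7.412 = 1.055 m/s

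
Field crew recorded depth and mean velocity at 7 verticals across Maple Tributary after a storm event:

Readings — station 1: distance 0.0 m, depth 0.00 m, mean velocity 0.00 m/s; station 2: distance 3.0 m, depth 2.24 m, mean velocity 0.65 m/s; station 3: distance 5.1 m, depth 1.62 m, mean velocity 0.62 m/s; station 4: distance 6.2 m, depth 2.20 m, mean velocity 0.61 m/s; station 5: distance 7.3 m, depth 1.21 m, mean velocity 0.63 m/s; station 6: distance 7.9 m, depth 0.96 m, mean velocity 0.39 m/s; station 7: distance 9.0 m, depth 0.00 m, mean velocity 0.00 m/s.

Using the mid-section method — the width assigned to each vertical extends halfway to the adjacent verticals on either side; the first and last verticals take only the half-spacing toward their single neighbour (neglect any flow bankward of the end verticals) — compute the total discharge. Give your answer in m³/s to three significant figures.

7.76 m³/s

w_2 = (5.1 − 0.0)/2 = 2.55 m; q_2 = 0.65 × 2.24 × 2.55 = 3.713 m³/s
w_3 = (6.2 − 3.0)/2 = 1.6 m; q_3 = 0.62 × 1.62 × 1.6 = 1.607 m³/s
w_4 = (7.3 − 5.1)/2 = 1.1 m; q_4 = 0.61 × 2.20 × 1.1 = 1.476 m³/s
w_5 = (7.9 − 6.2)/2 = 0.85 m; q_5 = 0.63 × 1.21 × 0.85 = 0.6480 m³/s
w_6 = (9.0 − 7.3)/2 = 0.85 m; q_6 = 0.39 × 0.96 × 0.85 = 0.3182 m³/s
Stations 1, 7 contribute zero (depth or velocity is 0).
Q = Σ qᵢ = 7.762 m³/s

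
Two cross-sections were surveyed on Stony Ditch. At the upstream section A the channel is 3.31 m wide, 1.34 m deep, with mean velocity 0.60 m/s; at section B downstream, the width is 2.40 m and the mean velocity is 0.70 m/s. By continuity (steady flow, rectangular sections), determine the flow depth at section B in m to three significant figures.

1.58 m

Q = A₁V₁ = (3.31×1.34) × 0.60 = 2.661 m³/s
d₂ = Q/(b₂ V₂) = 2.661/(2.40×0.70) = 1.584 m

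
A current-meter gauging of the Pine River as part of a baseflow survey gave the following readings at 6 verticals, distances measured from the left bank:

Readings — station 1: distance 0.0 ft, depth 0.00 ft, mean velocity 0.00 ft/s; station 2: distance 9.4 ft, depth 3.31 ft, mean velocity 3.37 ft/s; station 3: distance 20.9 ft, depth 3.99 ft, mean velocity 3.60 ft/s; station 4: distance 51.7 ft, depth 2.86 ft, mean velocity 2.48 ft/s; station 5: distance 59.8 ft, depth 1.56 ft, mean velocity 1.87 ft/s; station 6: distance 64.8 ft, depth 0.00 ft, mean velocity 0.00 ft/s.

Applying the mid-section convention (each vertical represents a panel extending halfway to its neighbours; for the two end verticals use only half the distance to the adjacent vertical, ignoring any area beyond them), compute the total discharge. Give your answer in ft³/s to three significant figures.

577 ft³/s

w_2 = (20.9 − 0.0)/2 = 10.45 ft; q_2 = 3.37 × 3.31 × 10.45 = 116.6 ft³/s
w_3 = (51.7 − 9.4)/2 = 21.15 ft; q_3 = 3.60 × 3.99 × 21.15 = 303.8 ft³/s
w_4 = (59.8 − 20.9)/2 = 19.45 ft; q_4 = 2.48 × 2.86 × 19.45 = 138.0 ft³/s
w_5 = (64.8 − 51.7)/2 = 6.55 ft; q_5 = 1.87 × 1.56 × 6.55 = 19.11 ft³/s
Stations 1, 6 contribute zero (depth or velocity is 0).
Q = Σ qᵢ = 577.4 ft³/s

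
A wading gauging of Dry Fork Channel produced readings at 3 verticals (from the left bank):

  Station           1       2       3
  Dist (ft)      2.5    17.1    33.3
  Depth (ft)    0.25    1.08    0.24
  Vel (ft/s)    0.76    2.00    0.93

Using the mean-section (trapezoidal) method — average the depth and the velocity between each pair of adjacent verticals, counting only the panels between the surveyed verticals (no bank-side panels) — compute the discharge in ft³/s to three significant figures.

29.1 ft³/s

Panel 1-2: Δb = 14.6 ft, d̄ = (0.25+1.08)/2 = 0.665, v̄ = (0.76+2.00)/2 = 1.38 → q = 14.6×0.665×1.38 = 13.40 ft³/s
Panel 2-3: Δb = 16.2 ft, d̄ = (1.08+0.24)/2 = 0.66, v̄ = (2.00+0.93)/2 = 1.465 → q = 16.2×0.66×1.465 = 15.66 ft³/s
Q = Σ q = 29.06 ft³/s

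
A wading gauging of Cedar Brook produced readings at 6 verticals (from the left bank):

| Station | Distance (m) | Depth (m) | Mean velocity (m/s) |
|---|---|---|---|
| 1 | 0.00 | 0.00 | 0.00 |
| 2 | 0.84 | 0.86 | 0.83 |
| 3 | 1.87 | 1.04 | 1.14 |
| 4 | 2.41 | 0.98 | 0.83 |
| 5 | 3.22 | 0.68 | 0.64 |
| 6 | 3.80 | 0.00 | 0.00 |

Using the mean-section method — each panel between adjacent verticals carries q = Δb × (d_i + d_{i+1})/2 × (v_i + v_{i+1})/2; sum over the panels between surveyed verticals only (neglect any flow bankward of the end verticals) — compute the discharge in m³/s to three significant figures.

Panel 1-2: Δb = 0.84 m, d̄ = (0.00+0.86)/2 = 0.43, v̄ = (0.00+0.83)/2 = 0.415 → q = 0.84×0.43×0.415 = 0.1499 m³/s
Panel 2-3: Δb = 1.03 m, d̄ = (0.86+1.04)/2 = 0.95, v̄ = (0.83+1.14)/2 = 0.985 → q = 1.03×0.95×0.985 = 0.9638 m³/s
Panel 3-4: Δb = 0.54 m, d̄ = (1.04+0.98)/2 = 1.01, v̄ = (1.14+0.83)/2 = 0.985 → q = 0.54×1.01×0.985 = 0.5372 m³/s
Panel 4-5: Δb = 0.81 m, d̄ = (0.98+0.68)/2 = 0.83, v̄ = (0.83+0.64)/2 = 0.735 → q = 0.81×0.83×0.735 = 0.4941 m³/s
Panel 5-6: Δb = 0.58 m, d̄ = (0.68+0.00)/2 = 0.34, v̄ = (0.64+0.00)/2 = 0.32 → q = 0.58×0.34×0.32 = 0.06310 m³/s
Q = Σ q = 2.208 m³/s

2.21 m³/s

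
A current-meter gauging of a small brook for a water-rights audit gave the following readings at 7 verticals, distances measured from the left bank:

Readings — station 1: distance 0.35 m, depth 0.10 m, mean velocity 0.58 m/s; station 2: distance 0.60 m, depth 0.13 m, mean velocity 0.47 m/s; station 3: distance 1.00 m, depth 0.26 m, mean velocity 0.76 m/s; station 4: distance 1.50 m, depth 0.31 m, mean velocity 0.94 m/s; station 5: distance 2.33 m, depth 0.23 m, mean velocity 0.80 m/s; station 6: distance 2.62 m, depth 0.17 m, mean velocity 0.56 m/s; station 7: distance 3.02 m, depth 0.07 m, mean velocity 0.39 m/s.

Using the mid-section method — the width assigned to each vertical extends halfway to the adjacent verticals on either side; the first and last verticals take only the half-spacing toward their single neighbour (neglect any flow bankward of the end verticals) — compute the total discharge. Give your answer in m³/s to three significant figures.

0.451 m³/s

w_1 = (0.60 − 0.35)/2 = 0.125 m; q_1 = 0.58 × 0.10 × 0.125 = 0.007250 m³/s
w_2 = (1.00 − 0.35)/2 = 0.325 m; q_2 = 0.47 × 0.13 × 0.325 = 0.01986 m³/s
w_3 = (1.50 − 0.60)/2 = 0.45 m; q_3 = 0.76 × 0.26 × 0.45 = 0.08892 m³/s
w_4 = (2.33 − 1.00)/2 = 0.665 m; q_4 = 0.94 × 0.31 × 0.665 = 0.1938 m³/s
w_5 = (2.62 − 1.50)/2 = 0.56 m; q_5 = 0.80 × 0.23 × 0.56 = 0.1030 m³/s
w_6 = (3.02 − 2.33)/2 = 0.345 m; q_6 = 0.56 × 0.17 × 0.345 = 0.03284 m³/s
w_7 = (3.02 − 2.62)/2 = 0.2 m; q_7 = 0.39 × 0.07 × 0.2 = 0.005460 m³/s
Q = Σ qᵢ = 0.4512 m³/s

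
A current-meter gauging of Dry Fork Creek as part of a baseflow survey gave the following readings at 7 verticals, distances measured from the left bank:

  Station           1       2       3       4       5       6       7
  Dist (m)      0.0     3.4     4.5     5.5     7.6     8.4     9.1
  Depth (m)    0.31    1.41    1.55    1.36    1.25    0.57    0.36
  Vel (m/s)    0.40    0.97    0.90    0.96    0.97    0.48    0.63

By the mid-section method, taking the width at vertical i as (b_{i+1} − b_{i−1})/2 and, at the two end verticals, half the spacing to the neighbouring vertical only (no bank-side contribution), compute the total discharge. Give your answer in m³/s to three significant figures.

w_1 = (3.4 − 0.0)/2 = 1.7 m; q_1 = 0.40 × 0.31 × 1.7 = 0.2108 m³/s
w_2 = (4.5 − 0.0)/2 = 2.25 m; q_2 = 0.97 × 1.41 × 2.25 = 3.077 m³/s
w_3 = (5.5 − 3.4)/2 = 1.05 m; q_3 = 0.90 × 1.55 × 1.05 = 1.465 m³/s
w_4 = (7.6 − 4.5)/2 = 1.55 m; q_4 = 0.96 × 1.36 × 1.55 = 2.024 m³/s
w_5 = (8.4 − 5.5)/2 = 1.45 m; q_5 = 0.97 × 1.25 × 1.45 = 1.758 m³/s
w_6 = (9.1 − 7.6)/2 = 0.75 m; q_6 = 0.48 × 0.57 × 0.75 = 0.2052 m³/s
w_7 = (9.1 − 8.4)/2 = 0.35 m; q_7 = 0.63 × 0.36 × 0.35 = 0.07938 m³/s
Q = Σ qᵢ = 8.819 m³/s

8.82 m³/s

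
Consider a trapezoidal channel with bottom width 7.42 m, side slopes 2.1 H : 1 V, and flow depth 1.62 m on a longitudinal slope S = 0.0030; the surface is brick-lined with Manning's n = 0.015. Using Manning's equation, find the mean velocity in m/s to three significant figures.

4.06 m/s

A = (b + z·y)·y = (7.42 + 2.1×1.62)×1.62 = 17.53 m²
P = b + 2y√(1+z²) = 7.42 + 2×1.62×√(1+2.1²) = 14.96 m
R = A/P = 17.53/14.96 = 1.172 m
Q = (1/n)·A·R^(2/3)·S^(1/2) = (1/0.015) × 17.53 × 1.172^(2/3) × 0.0030^(1/2) = 71.17 m³/s
V = Q/A = 71.17/17.53 = 4.060 m/s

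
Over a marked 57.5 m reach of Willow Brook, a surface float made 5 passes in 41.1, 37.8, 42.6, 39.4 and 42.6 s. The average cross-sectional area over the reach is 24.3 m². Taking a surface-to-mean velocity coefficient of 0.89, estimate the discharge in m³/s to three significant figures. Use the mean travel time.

t̄ = (41.1 + 37.8 + 42.6 + 39.4 + 42.6) / 5 = 40.7 s
v_surface = L / t̄ = 57.5 / 40.7 = 1.413 m/s
v_mean = 0.89 × 1.413 = 1.257 m/s
Q = A × v_mean = 24.3 × 1.257 = 30.55 m³/s

30.6 m³/s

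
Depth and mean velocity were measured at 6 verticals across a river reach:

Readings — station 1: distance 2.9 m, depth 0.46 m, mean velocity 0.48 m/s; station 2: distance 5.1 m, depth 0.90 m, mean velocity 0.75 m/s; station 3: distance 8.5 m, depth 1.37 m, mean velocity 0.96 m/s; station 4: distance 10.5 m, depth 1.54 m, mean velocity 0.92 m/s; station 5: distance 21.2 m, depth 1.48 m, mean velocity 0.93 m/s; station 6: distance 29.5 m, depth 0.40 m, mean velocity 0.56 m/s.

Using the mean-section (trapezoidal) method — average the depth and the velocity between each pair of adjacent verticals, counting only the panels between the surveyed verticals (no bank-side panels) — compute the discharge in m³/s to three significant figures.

27.7 m³/s

Panel 1-2: Δb = 2.2 m, d̄ = (0.46+0.90)/2 = 0.68, v̄ = (0.48+0.75)/2 = 0.615 → q = 2.2×0.68×0.615 = 0.9200 m³/s
Panel 2-3: Δb = 3.4 m, d̄ = (0.90+1.37)/2 = 1.135, v̄ = (0.75+0.96)/2 = 0.855 → q = 3.4×1.135×0.855 = 3.299 m³/s
Panel 3-4: Δb = 2 m, d̄ = (1.37+1.54)/2 = 1.455, v̄ = (0.96+0.92)/2 = 0.94 → q = 2×1.455×0.94 = 2.735 m³/s
Panel 4-5: Δb = 10.7 m, d̄ = (1.54+1.48)/2 = 1.51, v̄ = (0.92+0.93)/2 = 0.925 → q = 10.7×1.51×0.925 = 14.95 m³/s
Panel 5-6: Δb = 8.3 m, d̄ = (1.48+0.40)/2 = 0.94, v̄ = (0.93+0.56)/2 = 0.745 → q = 8.3×0.94×0.745 = 5.812 m³/s
Q = Σ q = 27.71 m³/s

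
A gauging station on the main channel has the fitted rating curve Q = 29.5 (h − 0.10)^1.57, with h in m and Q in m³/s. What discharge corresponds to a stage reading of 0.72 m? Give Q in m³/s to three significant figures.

13.9 m³/s

Q = 29.5 × (0.72 − 0.10)^1.57 = 29.5 × 0.62^1.57 = 13.93 m³/s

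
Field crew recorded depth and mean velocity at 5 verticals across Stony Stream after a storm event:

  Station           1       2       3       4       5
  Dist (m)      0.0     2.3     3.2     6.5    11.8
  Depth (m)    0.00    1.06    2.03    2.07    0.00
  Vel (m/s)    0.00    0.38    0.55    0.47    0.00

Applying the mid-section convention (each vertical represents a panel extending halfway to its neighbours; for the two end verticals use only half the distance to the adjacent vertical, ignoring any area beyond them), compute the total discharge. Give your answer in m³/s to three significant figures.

7.17 m³/s

w_2 = (3.2 − 0.0)/2 = 1.6 m; q_2 = 0.38 × 1.06 × 1.6 = 0.6445 m³/s
w_3 = (6.5 − 2.3)/2 = 2.1 m; q_3 = 0.55 × 2.03 × 2.1 = 2.345 m³/s
w_4 = (11.8 − 3.2)/2 = 4.3 m; q_4 = 0.47 × 2.07 × 4.3 = 4.183 m³/s
Stations 1, 5 contribute zero (depth or velocity is 0).
Q = Σ qᵢ = 7.173 m³/s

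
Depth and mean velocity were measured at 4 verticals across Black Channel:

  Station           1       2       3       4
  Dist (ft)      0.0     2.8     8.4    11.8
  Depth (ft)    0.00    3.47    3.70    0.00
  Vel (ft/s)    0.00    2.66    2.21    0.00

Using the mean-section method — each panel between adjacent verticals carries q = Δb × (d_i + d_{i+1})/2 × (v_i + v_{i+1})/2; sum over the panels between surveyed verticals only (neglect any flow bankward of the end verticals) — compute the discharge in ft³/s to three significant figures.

Panel 1-2: Δb = 2.8 ft, d̄ = (0.00+3.47)/2 = 1.735, v̄ = (0.00+2.66)/2 = 1.33 → q = 2.8×1.735×1.33 = 6.461 ft³/s
Panel 2-3: Δb = 5.6 ft, d̄ = (3.47+3.70)/2 = 3.585, v̄ = (2.66+2.21)/2 = 2.435 → q = 5.6×3.585×2.435 = 48.89 ft³/s
Panel 3-4: Δb = 3.4 ft, d̄ = (3.70+0.00)/2 = 1.85, v̄ = (2.21+0.00)/2 = 1.105 → q = 3.4×1.85×1.105 = 6.950 ft³/s
Q = Σ q = 62.30 ft³/s

62.3 ft³/s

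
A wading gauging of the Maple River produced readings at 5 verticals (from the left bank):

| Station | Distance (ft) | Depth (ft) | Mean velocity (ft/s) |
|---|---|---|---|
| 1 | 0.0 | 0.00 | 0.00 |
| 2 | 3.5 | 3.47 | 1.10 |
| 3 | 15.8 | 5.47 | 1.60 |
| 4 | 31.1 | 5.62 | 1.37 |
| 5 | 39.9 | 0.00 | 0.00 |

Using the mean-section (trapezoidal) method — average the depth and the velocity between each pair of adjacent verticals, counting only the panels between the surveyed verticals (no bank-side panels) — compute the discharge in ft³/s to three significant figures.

Panel 1-2: Δb = 3.5 ft, d̄ = (0.00+3.47)/2 = 1.735, v̄ = (0.00+1.10)/2 = 0.55 → q = 3.5×1.735×0.55 = 3.340 ft³/s
Panel 2-3: Δb = 12.3 ft, d̄ = (3.47+5.47)/2 = 4.47, v̄ = (1.10+1.60)/2 = 1.35 → q = 12.3×4.47×1.35 = 74.22 ft³/s
Panel 3-4: Δb = 15.3 ft, d̄ = (5.47+5.62)/2 = 5.545, v̄ = (1.60+1.37)/2 = 1.485 → q = 15.3×5.545×1.485 = 126.0 ft³/s
Panel 4-5: Δb = 8.8 ft, d̄ = (5.62+0.00)/2 = 2.81, v̄ = (1.37+0.00)/2 = 0.685 → q = 8.8×2.81×0.685 = 16.94 ft³/s
Q = Σ q = 220.5 ft³/s

220 ft³/s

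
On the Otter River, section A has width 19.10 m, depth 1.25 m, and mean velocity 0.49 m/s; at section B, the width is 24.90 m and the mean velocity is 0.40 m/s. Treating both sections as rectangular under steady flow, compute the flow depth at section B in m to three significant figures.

Q = A₁V₁ = (19.10×1.25) × 0.49 = 11.70 m³/s
d₂ = Q/(b₂ V₂) = 11.70/(24.90×0.40) = 1.175 m

1.17 m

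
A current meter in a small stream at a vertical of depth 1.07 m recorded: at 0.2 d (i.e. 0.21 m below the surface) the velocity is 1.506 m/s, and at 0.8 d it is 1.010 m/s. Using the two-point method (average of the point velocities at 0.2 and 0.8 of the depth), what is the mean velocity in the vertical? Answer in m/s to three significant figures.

1.26 m/s

v̄ = (1.506 + 1.010) / 2 = 1.258 m/s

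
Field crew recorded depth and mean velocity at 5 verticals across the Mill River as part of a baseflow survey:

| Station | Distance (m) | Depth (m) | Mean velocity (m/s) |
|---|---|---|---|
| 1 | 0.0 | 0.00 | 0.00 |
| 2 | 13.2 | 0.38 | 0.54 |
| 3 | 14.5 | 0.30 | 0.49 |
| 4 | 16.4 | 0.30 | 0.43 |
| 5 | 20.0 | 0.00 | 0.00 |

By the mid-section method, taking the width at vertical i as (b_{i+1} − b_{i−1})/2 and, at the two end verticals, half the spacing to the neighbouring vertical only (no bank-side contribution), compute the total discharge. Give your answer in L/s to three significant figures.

w_2 = (14.5 − 0.0)/2 = 7.25 m; q_2 = 0.54 × 0.38 × 7.25 = 1.488 m³/s
w_3 = (16.4 − 13.2)/2 = 1.6 m; q_3 = 0.49 × 0.30 × 1.6 = 0.2352 m³/s
w_4 = (20.0 − 14.5)/2 = 2.75 m; q_4 = 0.43 × 0.30 × 2.75 = 0.3548 m³/s
Stations 1, 5 contribute zero (depth or velocity is 0).
Q = Σ qᵢ = 2.078 m³/s
= 2.078 × 1000 = 2078 L/s

2080 L/s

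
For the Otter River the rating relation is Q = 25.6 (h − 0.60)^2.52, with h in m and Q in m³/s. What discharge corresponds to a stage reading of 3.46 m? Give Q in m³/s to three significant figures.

362 m³/s

Q = 25.6 × (3.46 − 0.60)^2.52 = 25.6 × 2.86^2.52 = 361.6 m³/s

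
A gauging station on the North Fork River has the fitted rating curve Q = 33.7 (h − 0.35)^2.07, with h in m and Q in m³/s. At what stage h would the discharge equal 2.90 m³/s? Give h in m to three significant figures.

h − h₀ = (Q/C)^(1/b) = (2.90/33.7)^(1/2.07) = 0.3058 m
h = 0.35 + 0.3058 = 0.6558 m

0.656 m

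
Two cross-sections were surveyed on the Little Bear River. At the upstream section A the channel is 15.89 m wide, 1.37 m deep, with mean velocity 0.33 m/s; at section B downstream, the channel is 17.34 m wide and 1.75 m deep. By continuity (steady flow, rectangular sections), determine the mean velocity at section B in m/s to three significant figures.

0.237 m/s

Q = A₁V₁ = (15.89×1.37) × 0.33 = 7.184 m³/s
A₂ = 17.34 × 1.75 = 30.35 m²
V₂ = Q/A₂ = 7.184/30.35 = 0.2367 m/s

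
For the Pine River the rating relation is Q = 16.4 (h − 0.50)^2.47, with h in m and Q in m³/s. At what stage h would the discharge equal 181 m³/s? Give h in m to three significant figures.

3.14 m

h − h₀ = (Q/C)^(1/b) = (181/16.4)^(1/2.47) = 2.644 m
h = 0.50 + 2.644 = 3.144 m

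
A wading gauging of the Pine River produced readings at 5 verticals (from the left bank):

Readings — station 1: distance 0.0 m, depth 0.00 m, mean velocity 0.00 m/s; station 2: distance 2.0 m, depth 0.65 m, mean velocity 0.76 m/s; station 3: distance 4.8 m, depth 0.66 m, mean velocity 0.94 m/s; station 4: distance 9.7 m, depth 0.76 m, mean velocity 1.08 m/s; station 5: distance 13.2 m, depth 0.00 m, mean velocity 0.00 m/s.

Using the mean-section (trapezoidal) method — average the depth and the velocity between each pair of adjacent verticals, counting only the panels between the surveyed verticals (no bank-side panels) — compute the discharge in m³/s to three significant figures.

Panel 1-2: Δb = 2 m, d̄ = (0.00+0.65)/2 = 0.325, v̄ = (0.00+0.76)/2 = 0.38 → q = 2×0.325×0.38 = 0.2470 m³/s
Panel 2-3: Δb = 2.8 m, d̄ = (0.65+0.66)/2 = 0.655, v̄ = (0.76+0.94)/2 = 0.85 → q = 2.8×0.655×0.85 = 1.559 m³/s
Panel 3-4: Δb = 4.9 m, d̄ = (0.66+0.76)/2 = 0.71, v̄ = (0.94+1.08)/2 = 1.01 → q = 4.9×0.71×1.01 = 3.514 m³/s
Panel 4-5: Δb = 3.5 m, d̄ = (0.76+0.00)/2 = 0.38, v̄ = (1.08+0.00)/2 = 0.54 → q = 3.5×0.38×0.54 = 0.7182 m³/s
Q = Σ q = 6.038 m³/s

6.04 m³/s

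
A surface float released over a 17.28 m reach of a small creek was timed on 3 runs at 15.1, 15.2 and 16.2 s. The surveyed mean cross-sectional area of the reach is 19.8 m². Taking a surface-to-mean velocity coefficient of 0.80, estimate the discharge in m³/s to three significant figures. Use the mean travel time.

t̄ = (15.1 + 15.2 + 16.2) / 3 = 15.5 s
v_surface = L / t̄ = 17.28 / 15.5 = 1.115 m/s
v_mean = 0.80 × 1.115 = 0.8919 m/s
Q = A × v_mean = 19.8 × 0.8919 = 17.66 m³/s

17.7 m³/s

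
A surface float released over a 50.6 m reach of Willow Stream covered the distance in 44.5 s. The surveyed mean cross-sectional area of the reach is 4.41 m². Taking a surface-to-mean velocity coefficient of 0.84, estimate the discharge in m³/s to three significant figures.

4.21 m³/s

v_surface = L / t̄ = 50.6 / 44.5 = 1.137 m/s
v_mean = 0.84 × 1.137 = 0.9551 m/s
Q = A × v_mean = 4.41 × 0.9551 = 4.212 m³/s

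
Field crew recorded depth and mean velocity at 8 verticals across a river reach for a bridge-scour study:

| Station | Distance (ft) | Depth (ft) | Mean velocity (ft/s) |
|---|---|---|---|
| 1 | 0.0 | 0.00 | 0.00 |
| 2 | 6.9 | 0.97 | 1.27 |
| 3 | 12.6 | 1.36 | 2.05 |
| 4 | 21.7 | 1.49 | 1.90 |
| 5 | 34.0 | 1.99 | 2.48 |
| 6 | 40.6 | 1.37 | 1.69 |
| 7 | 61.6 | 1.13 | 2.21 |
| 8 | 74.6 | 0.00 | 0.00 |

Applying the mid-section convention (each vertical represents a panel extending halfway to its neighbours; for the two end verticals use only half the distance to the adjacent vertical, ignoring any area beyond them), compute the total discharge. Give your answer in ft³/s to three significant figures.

180 ft³/s

w_2 = (12.6 − 0.0)/2 = 6.3 ft; q_2 = 1.27 × 0.97 × 6.3 = 7.761 ft³/s
w_3 = (21.7 − 6.9)/2 = 7.4 ft; q_3 = 2.05 × 1.36 × 7.4 = 20.63 ft³/s
w_4 = (34.0 − 12.6)/2 = 10.7 ft; q_4 = 1.90 × 1.49 × 10.7 = 30.29 ft³/s
w_5 = (40.6 − 21.7)/2 = 9.45 ft; q_5 = 2.48 × 1.99 × 9.45 = 46.64 ft³/s
w_6 = (61.6 − 34.0)/2 = 13.8 ft; q_6 = 1.69 × 1.37 × 13.8 = 31.95 ft³/s
w_7 = (74.6 − 40.6)/2 = 17 ft; q_7 = 2.21 × 1.13 × 17 = 42.45 ft³/s
Stations 1, 8 contribute zero (depth or velocity is 0).
Q = Σ qᵢ = 179.7 ft³/s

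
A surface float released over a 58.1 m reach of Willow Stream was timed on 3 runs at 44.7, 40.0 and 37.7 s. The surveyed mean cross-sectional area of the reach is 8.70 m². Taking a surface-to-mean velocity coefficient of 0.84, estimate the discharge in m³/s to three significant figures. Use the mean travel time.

10.4 m³/s

t̄ = (44.7 + 40.0 + 37.7) / 3 = 40.8 s
v_surface = L / t̄ = 58.1 / 40.8 = 1.424 m/s
v_mean = 0.84 × 1.424 = 1.196 m/s
Q = A × v_mean = 8.70 × 1.196 = 10.41 m³/s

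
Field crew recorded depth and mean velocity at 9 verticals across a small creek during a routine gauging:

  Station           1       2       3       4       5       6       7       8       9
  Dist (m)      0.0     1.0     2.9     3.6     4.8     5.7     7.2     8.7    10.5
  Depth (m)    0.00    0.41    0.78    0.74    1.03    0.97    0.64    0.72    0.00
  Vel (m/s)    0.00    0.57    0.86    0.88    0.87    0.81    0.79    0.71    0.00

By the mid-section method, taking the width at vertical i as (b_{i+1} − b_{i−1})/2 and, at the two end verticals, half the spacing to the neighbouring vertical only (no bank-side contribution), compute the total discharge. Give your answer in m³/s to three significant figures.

w_2 = (2.9 − 0.0)/2 = 1.45 m; q_2 = 0.57 × 0.41 × 1.45 = 0.3389 m³/s
w_3 = (3.6 − 1.0)/2 = 1.3 m; q_3 = 0.86 × 0.78 × 1.3 = 0.8720 m³/s
w_4 = (4.8 − 2.9)/2 = 0.95 m; q_4 = 0.88 × 0.74 × 0.95 = 0.6186 m³/s
w_5 = (5.7 − 3.6)/2 = 1.05 m; q_5 = 0.87 × 1.03 × 1.05 = 0.9409 m³/s
w_6 = (7.2 − 4.8)/2 = 1.2 m; q_6 = 0.81 × 0.97 × 1.2 = 0.9428 m³/s
w_7 = (8.7 − 5.7)/2 = 1.5 m; q_7 = 0.79 × 0.64 × 1.5 = 0.7584 m³/s
w_8 = (10.5 − 7.2)/2 = 1.65 m; q_8 = 0.71 × 0.72 × 1.65 = 0.8435 m³/s
Stations 1, 9 contribute zero (depth or velocity is 0).
Q = Σ qᵢ = 5.315 m³/s

5.32 m³/s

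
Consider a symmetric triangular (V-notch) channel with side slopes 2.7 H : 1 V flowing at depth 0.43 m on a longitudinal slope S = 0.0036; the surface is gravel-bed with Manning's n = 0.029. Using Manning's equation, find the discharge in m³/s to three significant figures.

0.355 m³/s

A = z·y² = 2.7×0.43² = 0.4992 m²
P = 2y√(1+z²) = 2×0.43×√(1+2.7²) = 2.476 m
R = A/P = 0.4992/2.476 = 0.2016 m
Q = (1/n)·A·R^(2/3)·S^(1/2) = (1/0.029) × 0.4992 × 0.2016^(2/3) × 0.0036^(1/2) = 0.3551 m³/s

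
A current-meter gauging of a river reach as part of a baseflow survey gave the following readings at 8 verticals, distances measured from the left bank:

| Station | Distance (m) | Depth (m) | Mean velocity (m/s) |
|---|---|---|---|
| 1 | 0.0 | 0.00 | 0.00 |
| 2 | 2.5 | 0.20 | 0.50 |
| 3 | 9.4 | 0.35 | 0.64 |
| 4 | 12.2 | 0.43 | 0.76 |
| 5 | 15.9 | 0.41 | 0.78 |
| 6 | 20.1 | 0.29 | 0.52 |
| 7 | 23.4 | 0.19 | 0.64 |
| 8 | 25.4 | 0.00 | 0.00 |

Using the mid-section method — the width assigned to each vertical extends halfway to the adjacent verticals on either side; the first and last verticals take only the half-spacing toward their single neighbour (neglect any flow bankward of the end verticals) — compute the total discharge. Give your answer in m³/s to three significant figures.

4.77 m³/s

w_2 = (9.4 − 0.0)/2 = 4.7 m; q_2 = 0.50 × 0.20 × 4.7 = 0.4700 m³/s
w_3 = (12.2 − 2.5)/2 = 4.85 m; q_3 = 0.64 × 0.35 × 4.85 = 1.086 m³/s
w_4 = (15.9 − 9.4)/2 = 3.25 m; q_4 = 0.76 × 0.43 × 3.25 = 1.062 m³/s
w_5 = (20.1 − 12.2)/2 = 3.95 m; q_5 = 0.78 × 0.41 × 3.95 = 1.263 m³/s
w_6 = (23.4 − 15.9)/2 = 3.75 m; q_6 = 0.52 × 0.29 × 3.75 = 0.5655 m³/s
w_7 = (25.4 − 20.1)/2 = 2.65 m; q_7 = 0.64 × 0.19 × 2.65 = 0.3222 m³/s
Stations 1, 8 contribute zero (depth or velocity is 0).
Q = Σ qᵢ = 4.769 m³/s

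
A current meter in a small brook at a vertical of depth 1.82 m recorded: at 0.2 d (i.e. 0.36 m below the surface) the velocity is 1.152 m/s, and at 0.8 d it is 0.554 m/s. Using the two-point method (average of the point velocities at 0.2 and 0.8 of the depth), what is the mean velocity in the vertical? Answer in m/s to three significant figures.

0.853 m/s

v̄ = (1.152 + 0.554) / 2 = 0.8530 m/s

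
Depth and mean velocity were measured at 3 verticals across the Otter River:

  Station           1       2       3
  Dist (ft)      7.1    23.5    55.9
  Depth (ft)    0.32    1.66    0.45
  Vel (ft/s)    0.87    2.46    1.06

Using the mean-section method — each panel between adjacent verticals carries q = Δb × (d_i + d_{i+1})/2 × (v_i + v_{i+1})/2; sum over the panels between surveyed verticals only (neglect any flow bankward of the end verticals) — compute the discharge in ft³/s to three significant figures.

Panel 1-2: Δb = 16.4 ft, d̄ = (0.32+1.66)/2 = 0.99, v̄ = (0.87+2.46)/2 = 1.665 → q = 16.4×0.99×1.665 = 27.03 ft³/s
Panel 2-3: Δb = 32.4 ft, d̄ = (1.66+0.45)/2 = 1.055, v̄ = (2.46+1.06)/2 = 1.76 → q = 32.4×1.055×1.76 = 60.16 ft³/s
Q = Σ q = 87.19 ft³/s

87.2 ft³/s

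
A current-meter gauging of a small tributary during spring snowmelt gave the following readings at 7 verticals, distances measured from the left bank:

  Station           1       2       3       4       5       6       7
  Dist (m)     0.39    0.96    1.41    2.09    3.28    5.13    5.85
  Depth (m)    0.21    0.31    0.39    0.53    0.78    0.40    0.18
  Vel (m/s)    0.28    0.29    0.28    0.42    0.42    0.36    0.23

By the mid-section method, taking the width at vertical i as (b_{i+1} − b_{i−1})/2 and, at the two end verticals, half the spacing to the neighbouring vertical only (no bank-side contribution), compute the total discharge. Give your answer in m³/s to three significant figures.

1.03 m³/s

w_1 = (0.96 − 0.39)/2 = 0.285 m; q_1 = 0.28 × 0.21 × 0.285 = 0.01676 m³/s
w_2 = (1.41 − 0.39)/2 = 0.51 m; q_2 = 0.29 × 0.31 × 0.51 = 0.04585 m³/s
w_3 = (2.09 − 0.96)/2 = 0.565 m; q_3 = 0.28 × 0.39 × 0.565 = 0.06170 m³/s
w_4 = (3.28 − 1.41)/2 = 0.935 m; q_4 = 0.42 × 0.53 × 0.935 = 0.2081 m³/s
w_5 = (5.13 − 2.09)/2 = 1.52 m; q_5 = 0.42 × 0.78 × 1.52 = 0.4980 m³/s
w_6 = (5.85 − 3.28)/2 = 1.285 m; q_6 = 0.36 × 0.40 × 1.285 = 0.1850 m³/s
w_7 = (5.85 − 5.13)/2 = 0.36 m; q_7 = 0.23 × 0.18 × 0.36 = 0.01490 m³/s
Q = Σ qᵢ = 1.030 m³/s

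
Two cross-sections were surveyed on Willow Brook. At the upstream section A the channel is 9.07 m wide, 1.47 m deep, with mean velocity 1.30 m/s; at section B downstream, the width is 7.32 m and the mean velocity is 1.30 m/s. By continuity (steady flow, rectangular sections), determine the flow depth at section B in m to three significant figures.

1.82 m

Q = A₁V₁ = (9.07×1.47) × 1.30 = 17.33 m³/s
d₂ = Q/(b₂ V₂) = 17.33/(7.32×1.30) = 1.821 m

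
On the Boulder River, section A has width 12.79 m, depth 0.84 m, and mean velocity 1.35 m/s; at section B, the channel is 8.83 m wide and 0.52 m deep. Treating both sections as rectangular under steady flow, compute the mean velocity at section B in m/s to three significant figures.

Q = A₁V₁ = (12.79×0.84) × 1.35 = 14.50 m³/s
A₂ = 8.83 × 0.52 = 4.592 m²
V₂ = Q/A₂ = 14.50/4.592 = 3.159 m/s

3.16 m/s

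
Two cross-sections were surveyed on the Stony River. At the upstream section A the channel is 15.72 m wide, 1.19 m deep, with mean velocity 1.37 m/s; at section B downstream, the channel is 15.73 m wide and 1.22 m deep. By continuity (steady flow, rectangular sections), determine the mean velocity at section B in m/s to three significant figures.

Q = A₁V₁ = (15.72×1.19) × 1.37 = 25.63 m³/s
A₂ = 15.73 × 1.22 = 19.19 m²
V₂ = Q/A₂ = 25.63/19.19 = 1.335 m/s

1.34 m/s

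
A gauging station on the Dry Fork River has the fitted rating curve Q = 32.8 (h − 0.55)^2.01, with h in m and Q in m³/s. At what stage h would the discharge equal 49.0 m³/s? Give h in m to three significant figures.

h − h₀ = (Q/C)^(1/b) = (49.0/32.8)^(1/2.01) = 1.221 m
h = 0.55 + 1.221 = 1.771 m

1.77 m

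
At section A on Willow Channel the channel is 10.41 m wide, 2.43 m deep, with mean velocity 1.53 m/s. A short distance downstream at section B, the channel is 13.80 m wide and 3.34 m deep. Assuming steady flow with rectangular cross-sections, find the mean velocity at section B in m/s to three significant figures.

Q = A₁V₁ = (10.41×2.43) × 1.53 = 38.70 m³/s
A₂ = 13.80 × 3.34 = 46.09 m²
V₂ = Q/A₂ = 38.70/46.09 = 0.8397 m/s

0.840 m/s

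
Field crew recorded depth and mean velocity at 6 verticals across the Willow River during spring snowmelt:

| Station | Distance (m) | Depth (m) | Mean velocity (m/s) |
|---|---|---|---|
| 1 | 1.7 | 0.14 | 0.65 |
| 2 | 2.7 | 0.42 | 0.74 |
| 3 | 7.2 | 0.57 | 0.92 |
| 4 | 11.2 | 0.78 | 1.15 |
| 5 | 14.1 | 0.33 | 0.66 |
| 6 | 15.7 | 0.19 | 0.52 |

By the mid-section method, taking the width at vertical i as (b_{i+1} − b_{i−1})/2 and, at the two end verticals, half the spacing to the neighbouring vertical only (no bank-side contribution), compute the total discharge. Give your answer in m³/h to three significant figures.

w_1 = (2.7 − 1.7)/2 = 0.5 m; q_1 = 0.65 × 0.14 × 0.5 = 0.04550 m³/s
w_2 = (7.2 − 1.7)/2 = 2.75 m; q_2 = 0.74 × 0.42 × 2.75 = 0.8547 m³/s
w_3 = (11.2 − 2.7)/2 = 4.25 m; q_3 = 0.92 × 0.57 × 4.25 = 2.229 m³/s
w_4 = (14.1 − 7.2)/2 = 3.45 m; q_4 = 1.15 × 0.78 × 3.45 = 3.095 m³/s
w_5 = (15.7 − 11.2)/2 = 2.25 m; q_5 = 0.66 × 0.33 × 2.25 = 0.4901 m³/s
w_6 = (15.7 − 14.1)/2 = 0.8 m; q_6 = 0.52 × 0.19 × 0.8 = 0.07904 m³/s
Q = Σ qᵢ = 6.793 m³/s
= 6.793 × 3600 = 24450 m³/h

24500 m³/h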